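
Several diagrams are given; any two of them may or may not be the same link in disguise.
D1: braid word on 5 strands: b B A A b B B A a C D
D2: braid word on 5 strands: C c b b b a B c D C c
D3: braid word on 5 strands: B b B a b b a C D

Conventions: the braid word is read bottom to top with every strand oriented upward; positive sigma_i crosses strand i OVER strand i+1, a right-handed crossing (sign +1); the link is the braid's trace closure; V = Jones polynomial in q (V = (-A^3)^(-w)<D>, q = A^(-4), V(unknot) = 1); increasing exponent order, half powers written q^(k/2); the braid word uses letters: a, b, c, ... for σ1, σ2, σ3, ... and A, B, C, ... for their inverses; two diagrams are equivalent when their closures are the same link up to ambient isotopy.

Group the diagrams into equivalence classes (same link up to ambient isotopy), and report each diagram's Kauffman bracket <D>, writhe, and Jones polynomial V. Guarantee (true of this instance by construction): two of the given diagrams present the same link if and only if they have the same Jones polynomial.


grouping into links: {D1} | {D2} | {D3}
V(D1) = -q^(-5/2) - q^(-1/2)  (w -5, c 11, <D> = A^-13 + A^-5)
V(D2) = -q^(1/2) - q^(5/2)  (w +3, c 11, <D> = A^-1 + A^7)
V(D3) = -q^(1/2) + q^(3/2) - q^(5/2) - q^(9/2)  (w +1, c 9, <D> = A^-15 + A^-7 - A^-3 + A)
key observation: comparing 3 Jones polynomials yields 3 groups


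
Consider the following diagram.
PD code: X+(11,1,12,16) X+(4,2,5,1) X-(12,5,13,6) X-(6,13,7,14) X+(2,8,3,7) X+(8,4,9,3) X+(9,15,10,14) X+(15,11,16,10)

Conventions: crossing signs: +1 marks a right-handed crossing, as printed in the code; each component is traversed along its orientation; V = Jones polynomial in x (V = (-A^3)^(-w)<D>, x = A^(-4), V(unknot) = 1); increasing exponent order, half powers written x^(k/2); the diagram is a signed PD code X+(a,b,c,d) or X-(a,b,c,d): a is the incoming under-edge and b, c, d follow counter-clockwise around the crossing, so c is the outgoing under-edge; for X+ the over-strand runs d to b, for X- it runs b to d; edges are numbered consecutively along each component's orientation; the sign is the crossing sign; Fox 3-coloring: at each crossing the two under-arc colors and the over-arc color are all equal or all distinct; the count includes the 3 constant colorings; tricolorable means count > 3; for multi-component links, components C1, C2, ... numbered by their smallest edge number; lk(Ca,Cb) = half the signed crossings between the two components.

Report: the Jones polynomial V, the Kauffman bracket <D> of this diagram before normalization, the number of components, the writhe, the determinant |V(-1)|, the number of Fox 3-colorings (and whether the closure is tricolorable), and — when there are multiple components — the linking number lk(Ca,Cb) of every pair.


V = 2x - 2x^2 + 3x^3 - 3x^4 + 2x^5 - 2x^6 + x^7
<D> = A^-16 - 2A^-12 + 2A^-8 - 3A^-4 + 3 - 2A^4 + 2A^8 (w = +4)
1 component over 8 crossings, w = +4
9 Fox colorings among 3^8, |V(-1)| = 15: tricolorable
why: V spans 6 powers of x: at least 6 crossings in any diagram


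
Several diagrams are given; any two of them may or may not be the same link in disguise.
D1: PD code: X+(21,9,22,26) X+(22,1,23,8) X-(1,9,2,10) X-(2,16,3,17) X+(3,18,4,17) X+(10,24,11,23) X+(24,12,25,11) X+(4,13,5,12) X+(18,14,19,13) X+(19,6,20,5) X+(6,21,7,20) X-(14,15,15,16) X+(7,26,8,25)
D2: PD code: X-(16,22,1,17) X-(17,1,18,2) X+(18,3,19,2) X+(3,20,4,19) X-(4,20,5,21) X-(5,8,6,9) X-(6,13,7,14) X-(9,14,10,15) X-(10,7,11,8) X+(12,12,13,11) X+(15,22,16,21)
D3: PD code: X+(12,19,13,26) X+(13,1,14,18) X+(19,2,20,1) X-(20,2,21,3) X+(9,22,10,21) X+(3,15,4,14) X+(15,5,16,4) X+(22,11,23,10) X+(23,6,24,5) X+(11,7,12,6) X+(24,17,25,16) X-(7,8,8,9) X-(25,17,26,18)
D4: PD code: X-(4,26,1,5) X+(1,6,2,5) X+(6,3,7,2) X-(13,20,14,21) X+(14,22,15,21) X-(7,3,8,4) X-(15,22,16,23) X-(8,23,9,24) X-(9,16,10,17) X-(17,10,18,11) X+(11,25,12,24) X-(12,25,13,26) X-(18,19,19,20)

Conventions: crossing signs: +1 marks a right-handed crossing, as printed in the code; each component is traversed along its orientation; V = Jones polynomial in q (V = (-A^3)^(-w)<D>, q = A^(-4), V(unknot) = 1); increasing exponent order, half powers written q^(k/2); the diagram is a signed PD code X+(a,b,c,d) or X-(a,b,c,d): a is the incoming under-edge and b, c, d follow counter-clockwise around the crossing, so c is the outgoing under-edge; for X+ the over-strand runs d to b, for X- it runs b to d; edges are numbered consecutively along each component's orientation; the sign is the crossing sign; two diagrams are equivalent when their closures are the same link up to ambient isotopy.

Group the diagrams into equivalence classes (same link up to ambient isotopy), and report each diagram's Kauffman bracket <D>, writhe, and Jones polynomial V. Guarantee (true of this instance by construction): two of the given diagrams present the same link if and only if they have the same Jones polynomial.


equivalence classes: {D1, D3} | {D2, D4}
D1 (bracket -A^-17 + 2A^-13 - 2A^-9 + 2A^-5 - 2A^-1 + 2A^3 + A^11; 13 crossings at w = +7): V = -q^(5/2) - 2q^(9/2) + 2q^(11/2) - 2q^(13/2) + 2q^(15/2) - 2q^(17/2) + q^(19/2)
V(D2) = q^(-9/2) - q^(-5/2) - q^(-3/2) - q^(-1/2)  [11 crossings, <D> = A^-7 + A^-3 + A - A^9, w = -3]
D3 (bracket -A^-17 + 2A^-13 - 2A^-9 + 2A^-5 - 2A^-1 + 2A^3 + A^11; 13 crossings at w = +7): V = -q^(5/2) - 2q^(9/2) + 2q^(11/2) - 2q^(13/2) + 2q^(15/2) - 2q^(17/2) + q^(19/2)
D4 (bracket A^-13 + A^-9 + A^-5 - A^3; 13 crossings at w = -5): V = q^(-9/2) - q^(-5/2) - q^(-3/2) - q^(-1/2)
observation: 2 classes among 4 diagrams; unequal V(q) rules out equality


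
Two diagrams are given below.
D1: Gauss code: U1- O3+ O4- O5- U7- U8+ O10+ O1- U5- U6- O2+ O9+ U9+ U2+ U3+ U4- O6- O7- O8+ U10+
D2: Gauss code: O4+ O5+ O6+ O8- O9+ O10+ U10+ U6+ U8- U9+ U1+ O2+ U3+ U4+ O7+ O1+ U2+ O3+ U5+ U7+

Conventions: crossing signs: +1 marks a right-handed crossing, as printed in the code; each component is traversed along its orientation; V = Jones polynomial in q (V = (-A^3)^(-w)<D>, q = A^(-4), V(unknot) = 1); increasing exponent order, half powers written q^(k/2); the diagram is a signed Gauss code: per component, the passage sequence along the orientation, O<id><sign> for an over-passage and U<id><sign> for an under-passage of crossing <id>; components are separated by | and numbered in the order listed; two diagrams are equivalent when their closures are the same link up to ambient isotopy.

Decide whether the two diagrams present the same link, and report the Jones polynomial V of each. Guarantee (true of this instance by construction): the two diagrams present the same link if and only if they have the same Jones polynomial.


equivalent: no
D1 (bracket 1; 10 crossings at w = 0): V = 1
V(D2) = q^2 + q^4 - q^5 + q^6 - q^7  (w +8, c 10, <D> = -A^-4 + 1 - A^4 + A^8 + A^16)
key observation: comparing 2 Jones polynomials yields 2 groups


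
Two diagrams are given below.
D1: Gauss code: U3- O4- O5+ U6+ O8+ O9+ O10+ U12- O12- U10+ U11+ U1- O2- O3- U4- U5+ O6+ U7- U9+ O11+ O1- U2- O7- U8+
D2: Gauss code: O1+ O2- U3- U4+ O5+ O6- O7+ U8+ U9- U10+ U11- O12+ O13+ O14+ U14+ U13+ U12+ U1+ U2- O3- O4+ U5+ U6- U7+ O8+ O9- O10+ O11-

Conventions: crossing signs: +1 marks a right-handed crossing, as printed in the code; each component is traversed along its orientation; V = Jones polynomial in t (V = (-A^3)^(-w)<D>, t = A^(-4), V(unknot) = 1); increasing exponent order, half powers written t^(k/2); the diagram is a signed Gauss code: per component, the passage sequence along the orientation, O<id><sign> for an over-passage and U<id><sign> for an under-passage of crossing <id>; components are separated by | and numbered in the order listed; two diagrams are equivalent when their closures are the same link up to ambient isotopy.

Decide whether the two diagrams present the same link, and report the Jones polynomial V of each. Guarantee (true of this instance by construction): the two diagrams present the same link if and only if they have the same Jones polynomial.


equivalent: yes
D1 (bracket 1; 12 crossings at w = 0): V = 1
D2 (bracket A^12; 14 crossings at w = +4): V = 1
key observation: from 12 to 14 crossings by R-moves: one link, two diagrams


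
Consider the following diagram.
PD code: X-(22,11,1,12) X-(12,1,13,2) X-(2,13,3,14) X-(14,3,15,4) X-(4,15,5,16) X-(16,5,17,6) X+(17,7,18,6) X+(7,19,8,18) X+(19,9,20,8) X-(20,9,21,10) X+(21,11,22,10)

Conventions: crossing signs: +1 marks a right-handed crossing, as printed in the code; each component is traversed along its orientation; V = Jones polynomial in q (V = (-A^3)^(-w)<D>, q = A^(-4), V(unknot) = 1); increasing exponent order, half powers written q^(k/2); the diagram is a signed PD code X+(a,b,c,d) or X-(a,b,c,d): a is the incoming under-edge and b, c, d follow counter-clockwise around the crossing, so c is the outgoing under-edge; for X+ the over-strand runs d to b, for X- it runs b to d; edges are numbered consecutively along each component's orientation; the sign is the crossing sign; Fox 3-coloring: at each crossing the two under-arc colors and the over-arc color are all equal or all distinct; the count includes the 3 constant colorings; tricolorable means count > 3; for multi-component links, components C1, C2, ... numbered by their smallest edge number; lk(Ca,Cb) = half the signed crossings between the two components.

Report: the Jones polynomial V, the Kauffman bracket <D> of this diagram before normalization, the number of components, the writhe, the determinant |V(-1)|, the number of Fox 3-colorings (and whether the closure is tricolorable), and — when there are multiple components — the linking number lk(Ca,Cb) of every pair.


V = -q^-4 + q^-3 + q^-1
<D> = -A^-5 - A^3 + A^7 (w = -3)
1 component over 11 crossings, w = -3
9 Fox colorings among 3^11, |V(-1)| = 3: tricolorable
why: |V(-1)| = 3: so tricolorable, since 3 divides 3


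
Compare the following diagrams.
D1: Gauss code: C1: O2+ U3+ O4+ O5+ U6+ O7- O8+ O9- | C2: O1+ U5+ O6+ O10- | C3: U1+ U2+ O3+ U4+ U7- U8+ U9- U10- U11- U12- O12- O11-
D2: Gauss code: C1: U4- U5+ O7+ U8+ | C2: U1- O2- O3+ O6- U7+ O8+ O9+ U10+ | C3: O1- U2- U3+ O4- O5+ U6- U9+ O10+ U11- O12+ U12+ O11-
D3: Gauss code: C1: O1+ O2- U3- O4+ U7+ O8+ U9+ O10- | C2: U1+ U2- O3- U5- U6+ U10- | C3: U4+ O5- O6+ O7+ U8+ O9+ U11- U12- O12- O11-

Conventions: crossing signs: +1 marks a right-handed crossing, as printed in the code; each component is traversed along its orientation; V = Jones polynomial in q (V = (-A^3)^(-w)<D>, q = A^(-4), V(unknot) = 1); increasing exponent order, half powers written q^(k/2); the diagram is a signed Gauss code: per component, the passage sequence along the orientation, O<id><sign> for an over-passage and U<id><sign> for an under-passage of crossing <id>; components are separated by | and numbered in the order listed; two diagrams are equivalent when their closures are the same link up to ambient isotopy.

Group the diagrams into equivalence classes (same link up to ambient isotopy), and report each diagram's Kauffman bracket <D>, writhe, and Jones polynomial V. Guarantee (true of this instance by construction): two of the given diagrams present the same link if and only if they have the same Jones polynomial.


grouping into links: {D1} | {D2} | {D3}
V(D1) = q + 2q^3 + q^5  (w +2, c 12, <D> = A^-14 + 2A^-6 + A^2)
V(D2) = 1 + q + q^2 + q^3  (w +2, c 12, <D> = A^-6 + A^-2 + A^2 + A^6)
V(D3) = q^-1 + 2q - q^2 + 2q^3 - q^4 + q^5  [12 crossings, <D> = A^-20 - A^-16 + 2A^-12 - A^-8 + 2A^-4 + A^4, w = 0]
why: comparing 3 Jones polynomials yields 3 groups


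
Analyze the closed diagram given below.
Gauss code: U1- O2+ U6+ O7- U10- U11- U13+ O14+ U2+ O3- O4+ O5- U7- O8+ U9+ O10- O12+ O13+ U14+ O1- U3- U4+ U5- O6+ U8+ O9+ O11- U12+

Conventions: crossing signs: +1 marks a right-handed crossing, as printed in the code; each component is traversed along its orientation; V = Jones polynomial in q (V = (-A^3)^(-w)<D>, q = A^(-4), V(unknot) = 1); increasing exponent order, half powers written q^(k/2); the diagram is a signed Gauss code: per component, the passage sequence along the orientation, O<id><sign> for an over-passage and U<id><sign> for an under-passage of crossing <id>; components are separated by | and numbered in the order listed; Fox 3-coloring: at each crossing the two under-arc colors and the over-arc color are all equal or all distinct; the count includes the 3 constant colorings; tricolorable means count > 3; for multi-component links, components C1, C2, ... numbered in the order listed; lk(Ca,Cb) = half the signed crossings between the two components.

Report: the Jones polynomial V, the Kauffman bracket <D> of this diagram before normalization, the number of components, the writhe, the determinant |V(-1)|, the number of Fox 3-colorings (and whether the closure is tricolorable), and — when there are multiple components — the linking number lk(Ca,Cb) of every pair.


Jones polynomial: V(q) = q^-3 - 4q^-2 + 7q^-1 - 10 + 14q - 14q^2 + 14q^3 - 11q^4 + 7q^5 - 4q^6 + q^7
<D> = A^-22 - 4A^-18 + 7A^-14 - 11A^-10 + 14A^-6 - 14A^-2 + 14A^2 - 10A^6 + 7A^10 - 4A^14 + A^18; writhe +2
components 1, writhe +2 (14 crossings)
3-colorings: 9 of 3^14, det 87 — tricolorable
note: |V(-1)| = 87: so tricolorable, since 3 divides 87


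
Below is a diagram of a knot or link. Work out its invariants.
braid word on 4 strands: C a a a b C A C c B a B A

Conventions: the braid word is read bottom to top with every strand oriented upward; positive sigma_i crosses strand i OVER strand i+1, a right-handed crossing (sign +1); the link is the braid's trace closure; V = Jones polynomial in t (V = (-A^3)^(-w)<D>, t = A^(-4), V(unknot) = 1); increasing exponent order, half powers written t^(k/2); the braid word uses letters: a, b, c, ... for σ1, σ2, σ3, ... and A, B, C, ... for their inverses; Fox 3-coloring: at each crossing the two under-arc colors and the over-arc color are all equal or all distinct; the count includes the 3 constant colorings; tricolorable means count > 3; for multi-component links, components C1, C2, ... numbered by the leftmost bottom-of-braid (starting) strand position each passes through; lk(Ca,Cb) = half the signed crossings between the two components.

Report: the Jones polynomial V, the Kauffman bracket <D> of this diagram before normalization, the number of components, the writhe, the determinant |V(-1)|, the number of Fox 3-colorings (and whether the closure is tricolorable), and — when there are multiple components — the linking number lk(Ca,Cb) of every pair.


V = t^-4 - 2t^-3 + 3t^-2 - 4t^-1 + 4 - 3t + 3t^2 - t^3
<D> = A^-15 - 3A^-11 + 3A^-7 - 4A^-3 + 4A - 3A^5 + 2A^9 - A^13 (w = -1)
1 component over 13 crossings, w = -1
9 Fox colorings among 3^13, |V(-1)| = 21: tricolorable
why: w = -1 (over 13 crossings) is diagram-only; (-A^3)^(1) removes it from V


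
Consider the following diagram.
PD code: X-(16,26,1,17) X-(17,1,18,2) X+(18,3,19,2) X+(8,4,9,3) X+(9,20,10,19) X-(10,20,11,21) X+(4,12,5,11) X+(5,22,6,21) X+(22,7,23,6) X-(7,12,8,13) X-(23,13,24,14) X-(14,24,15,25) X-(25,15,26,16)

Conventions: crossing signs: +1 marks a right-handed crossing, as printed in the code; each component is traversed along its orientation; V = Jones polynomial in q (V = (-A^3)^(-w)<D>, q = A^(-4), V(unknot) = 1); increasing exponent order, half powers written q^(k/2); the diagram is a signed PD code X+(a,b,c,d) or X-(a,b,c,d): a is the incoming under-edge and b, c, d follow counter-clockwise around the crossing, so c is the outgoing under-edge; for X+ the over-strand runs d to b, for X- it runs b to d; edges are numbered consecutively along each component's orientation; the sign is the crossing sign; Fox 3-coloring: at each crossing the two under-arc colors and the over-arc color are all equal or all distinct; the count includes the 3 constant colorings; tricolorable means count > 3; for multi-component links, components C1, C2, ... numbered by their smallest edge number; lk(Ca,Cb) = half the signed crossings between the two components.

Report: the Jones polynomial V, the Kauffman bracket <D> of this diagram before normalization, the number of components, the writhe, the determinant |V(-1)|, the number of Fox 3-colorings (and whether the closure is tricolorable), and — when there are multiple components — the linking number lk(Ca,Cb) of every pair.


V = -q^(-9/2) + 2q^(-7/2) - 3q^(-5/2) + 3q^(-3/2) - 4q^(-1/2) + 2q^(1/2) - 2q^(3/2) + q^(5/2)
<D> = -A^-13 + 2A^-9 - 2A^-5 + 4A^-1 - 3A^3 + 3A^7 - 2A^11 + A^15 (w = -1)
2 components over 13 crossings, w = -1
lk(C1,C2): -1
9 Fox colorings among 3^13, |V(-1)| = 18: tricolorable
why: |V(-1)| = 18: so tricolorable, since 3 divides 18


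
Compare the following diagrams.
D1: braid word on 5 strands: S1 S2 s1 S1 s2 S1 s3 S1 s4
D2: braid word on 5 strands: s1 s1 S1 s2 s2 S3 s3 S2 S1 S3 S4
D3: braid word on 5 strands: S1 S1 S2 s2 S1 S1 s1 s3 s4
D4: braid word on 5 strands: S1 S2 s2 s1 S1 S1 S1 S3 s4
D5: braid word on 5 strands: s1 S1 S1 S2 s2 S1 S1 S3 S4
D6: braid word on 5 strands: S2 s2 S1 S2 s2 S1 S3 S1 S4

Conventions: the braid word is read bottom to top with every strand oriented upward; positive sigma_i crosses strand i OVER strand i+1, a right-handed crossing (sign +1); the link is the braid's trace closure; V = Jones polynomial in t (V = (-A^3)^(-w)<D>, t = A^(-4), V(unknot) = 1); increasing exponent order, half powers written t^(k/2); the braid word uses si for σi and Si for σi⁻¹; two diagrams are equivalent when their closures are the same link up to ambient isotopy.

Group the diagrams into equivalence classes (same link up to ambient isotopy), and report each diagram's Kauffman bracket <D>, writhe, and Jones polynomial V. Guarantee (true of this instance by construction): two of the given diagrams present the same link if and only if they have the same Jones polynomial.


grouping into links: {D1, D3, D4, D5, D6} | {D2}
V(D1) = t^(-9/2) - t^(-5/2) - t^(-3/2) - t^(-1/2)  (w -1, c 9, <D> = A^-1 + A^3 + A^7 - A^15)
V(D2) = -t^(-1/2) - t^(1/2)  [11 crossings, <D> = A^-5 + A^-1, w = -1]
D3 (bracket A^-1 + A^3 + A^7 - A^15; 9 crossings at w = -1): V = t^(-9/2) - t^(-5/2) - t^(-3/2) - t^(-1/2)
V(D4) = t^(-9/2) - t^(-5/2) - t^(-3/2) - t^(-1/2)  (w -3, c 9, <D> = A^-7 + A^-3 + A - A^9)
D5 (bracket A^-13 + A^-9 + A^-5 - A^3; 9 crossings at w = -5): V = t^(-9/2) - t^(-5/2) - t^(-3/2) - t^(-1/2)
V(D6) = t^(-9/2) - t^(-5/2) - t^(-3/2) - t^(-1/2)  (w -5, c 9, <D> = A^-13 + A^-9 + A^-5 - A^3)
key observation: V(t) takes 2 values over 6 diagrams, fixing the grouping


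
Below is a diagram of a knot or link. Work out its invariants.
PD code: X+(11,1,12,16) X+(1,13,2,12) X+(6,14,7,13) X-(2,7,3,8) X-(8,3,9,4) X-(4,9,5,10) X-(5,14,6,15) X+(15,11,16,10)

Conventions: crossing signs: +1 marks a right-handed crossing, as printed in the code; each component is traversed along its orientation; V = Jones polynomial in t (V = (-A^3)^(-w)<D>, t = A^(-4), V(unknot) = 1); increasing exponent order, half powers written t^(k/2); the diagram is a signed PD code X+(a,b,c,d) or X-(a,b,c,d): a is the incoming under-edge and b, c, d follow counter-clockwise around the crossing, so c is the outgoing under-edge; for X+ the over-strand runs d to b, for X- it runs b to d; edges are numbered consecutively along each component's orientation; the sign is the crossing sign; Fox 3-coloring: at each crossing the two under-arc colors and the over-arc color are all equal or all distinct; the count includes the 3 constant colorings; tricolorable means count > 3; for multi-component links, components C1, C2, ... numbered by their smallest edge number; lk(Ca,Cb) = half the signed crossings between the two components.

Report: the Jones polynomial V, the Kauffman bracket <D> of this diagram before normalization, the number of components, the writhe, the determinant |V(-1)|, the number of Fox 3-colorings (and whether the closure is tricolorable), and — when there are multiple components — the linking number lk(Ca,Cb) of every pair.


Jones polynomial: V(t) = -t^-3 + t^-2 - t^-1 + 3 - t + t^2 - t^3
<D> = -A^-12 + A^-8 - A^-4 + 3 - A^4 + A^8 - A^12; writhe 0
components 1, writhe 0 (8 crossings)
3-colorings: 27 of 3^8, det 9 — tricolorable
note: the span of V is 6, forcing >= 6 crossings in any diagram


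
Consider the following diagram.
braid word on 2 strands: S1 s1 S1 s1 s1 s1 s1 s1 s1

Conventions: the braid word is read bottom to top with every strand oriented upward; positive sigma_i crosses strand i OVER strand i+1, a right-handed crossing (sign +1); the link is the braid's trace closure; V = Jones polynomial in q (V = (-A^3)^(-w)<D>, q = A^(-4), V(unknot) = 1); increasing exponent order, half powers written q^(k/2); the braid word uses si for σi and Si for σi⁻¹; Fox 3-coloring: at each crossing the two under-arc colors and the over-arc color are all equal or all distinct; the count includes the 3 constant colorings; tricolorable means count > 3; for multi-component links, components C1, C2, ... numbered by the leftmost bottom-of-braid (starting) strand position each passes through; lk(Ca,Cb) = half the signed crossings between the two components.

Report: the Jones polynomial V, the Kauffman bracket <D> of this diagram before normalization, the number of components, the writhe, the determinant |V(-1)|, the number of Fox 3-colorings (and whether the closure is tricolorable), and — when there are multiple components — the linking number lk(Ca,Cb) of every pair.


Jones polynomial: V(q) = q^2 + q^4 - q^5 + q^6 - q^7
<D> = A^-13 - A^-9 + A^-5 - A^-1 - A^7; writhe +5
components 1, writhe +5 (9 crossings)
3-colorings: 3 of 3^9, det 5 — not tricolorable
note: det 5 = |V(-1)|; not divisible by 3, so not tricolorable


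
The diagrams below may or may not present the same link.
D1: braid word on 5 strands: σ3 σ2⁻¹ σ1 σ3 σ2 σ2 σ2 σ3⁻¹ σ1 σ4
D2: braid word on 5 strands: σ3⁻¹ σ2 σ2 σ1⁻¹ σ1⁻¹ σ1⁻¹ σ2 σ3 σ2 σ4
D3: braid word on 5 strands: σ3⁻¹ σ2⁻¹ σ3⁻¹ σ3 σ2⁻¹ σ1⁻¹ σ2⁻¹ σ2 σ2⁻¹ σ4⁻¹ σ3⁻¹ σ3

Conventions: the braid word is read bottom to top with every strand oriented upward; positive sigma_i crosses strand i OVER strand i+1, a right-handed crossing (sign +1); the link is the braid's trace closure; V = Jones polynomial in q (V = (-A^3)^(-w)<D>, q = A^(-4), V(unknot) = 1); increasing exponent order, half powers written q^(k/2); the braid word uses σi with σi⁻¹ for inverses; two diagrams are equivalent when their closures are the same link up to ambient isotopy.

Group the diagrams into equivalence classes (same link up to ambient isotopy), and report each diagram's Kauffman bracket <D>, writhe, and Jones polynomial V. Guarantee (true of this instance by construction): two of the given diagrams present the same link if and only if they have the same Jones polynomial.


equivalence classes: {D1} | {D2} | {D3}
D1 (bracket -A^-6 + A^-2 - A^2 + 2A^6 - A^10 + A^14; 10 crossings at w = +6): V = q - q^2 + 2q^3 - q^4 + q^5 - q^6
D2 (bracket -A^-6 + A^-2 - A^2 + 3A^6 - A^10 + A^14 - A^18; 10 crossings at w = +2): V = -q^-3 + q^-2 - q^-1 + 3 - q + q^2 - q^3
D3 (bracket A^-14 + A^-6 - A^-2; 12 crossings at w = -6): V = -q^-4 + q^-3 + q^-1
key observation: comparing 3 Jones polynomials yields 3 groups


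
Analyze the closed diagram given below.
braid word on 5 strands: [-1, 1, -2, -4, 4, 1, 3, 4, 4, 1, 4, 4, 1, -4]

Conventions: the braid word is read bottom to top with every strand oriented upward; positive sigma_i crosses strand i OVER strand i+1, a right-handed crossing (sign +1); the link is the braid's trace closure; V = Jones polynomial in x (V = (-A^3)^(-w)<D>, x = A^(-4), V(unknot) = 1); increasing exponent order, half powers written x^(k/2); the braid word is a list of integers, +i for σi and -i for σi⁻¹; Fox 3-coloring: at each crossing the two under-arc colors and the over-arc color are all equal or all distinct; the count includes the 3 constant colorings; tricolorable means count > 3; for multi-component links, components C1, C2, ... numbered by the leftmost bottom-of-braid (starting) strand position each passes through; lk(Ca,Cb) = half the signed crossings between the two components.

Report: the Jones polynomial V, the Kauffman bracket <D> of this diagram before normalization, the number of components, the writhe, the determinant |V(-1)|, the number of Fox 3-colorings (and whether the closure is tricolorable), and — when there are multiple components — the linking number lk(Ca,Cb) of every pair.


V(x) = x^2 + 2x^4 - 2x^5 + x^6 - 2x^7 + x^8
bracket: A^-14 - 2A^-10 + A^-6 - 2A^-2 + 2A^2 + A^10, w = +6
1 component, writhe +6, over 14 crossings
det 9, colorings 27 of 3^14 — tricolorable
observation: free reduction leaves σ2⁻¹ σ1 σ3 σ4 σ4 σ1 σ4 σ4 σ1 σ4⁻¹ of the original 14 letters


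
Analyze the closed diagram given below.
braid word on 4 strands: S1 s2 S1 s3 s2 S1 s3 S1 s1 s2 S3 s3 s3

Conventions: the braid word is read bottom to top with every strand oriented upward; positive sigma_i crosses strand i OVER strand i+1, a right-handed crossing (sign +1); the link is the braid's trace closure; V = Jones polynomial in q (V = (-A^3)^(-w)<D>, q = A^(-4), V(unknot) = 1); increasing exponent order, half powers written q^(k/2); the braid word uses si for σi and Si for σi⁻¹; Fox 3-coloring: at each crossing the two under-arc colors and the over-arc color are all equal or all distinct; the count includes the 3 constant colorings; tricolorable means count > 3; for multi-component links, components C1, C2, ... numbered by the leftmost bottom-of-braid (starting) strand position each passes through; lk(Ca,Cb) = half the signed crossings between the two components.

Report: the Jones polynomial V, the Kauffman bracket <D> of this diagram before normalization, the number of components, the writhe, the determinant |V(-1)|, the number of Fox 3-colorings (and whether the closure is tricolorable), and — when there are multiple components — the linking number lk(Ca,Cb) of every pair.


V = -q^-2 + 3q^-1 - 3 + 5q - 5q^2 + 4q^3 - 4q^4 + 2q^5
<D> = -2A^-11 + 4A^-7 - 4A^-3 + 5A - 5A^5 + 3A^9 - 3A^13 + A^17 (w = +3)
1 component over 13 crossings, w = +3
27 Fox colorings among 3^13, |V(-1)| = 27: tricolorable
why: |V(-1)| = 27: so tricolorable, since 3 divides 27


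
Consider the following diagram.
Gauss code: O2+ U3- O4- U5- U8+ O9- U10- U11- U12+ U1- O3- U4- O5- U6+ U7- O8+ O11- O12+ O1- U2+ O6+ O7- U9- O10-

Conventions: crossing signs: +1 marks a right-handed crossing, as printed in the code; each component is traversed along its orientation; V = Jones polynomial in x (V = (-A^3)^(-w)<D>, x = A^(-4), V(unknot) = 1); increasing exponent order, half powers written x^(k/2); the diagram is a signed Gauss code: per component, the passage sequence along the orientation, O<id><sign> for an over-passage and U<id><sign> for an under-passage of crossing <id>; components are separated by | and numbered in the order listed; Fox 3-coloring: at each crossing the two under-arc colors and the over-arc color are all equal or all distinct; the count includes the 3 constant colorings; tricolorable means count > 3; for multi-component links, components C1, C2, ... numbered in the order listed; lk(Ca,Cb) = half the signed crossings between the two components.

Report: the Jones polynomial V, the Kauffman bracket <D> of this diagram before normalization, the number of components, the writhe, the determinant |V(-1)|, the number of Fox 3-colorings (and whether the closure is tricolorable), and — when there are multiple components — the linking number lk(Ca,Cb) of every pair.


Jones polynomial: V(x) = -x^-6 + x^-5 - x^-4 + 2x^-3 - x^-2 + x^-1
<D> = A^-8 - A^-4 + 2 - A^4 + A^8 - A^12; writhe -4
components 1, writhe -4 (12 crossings)
3-colorings: 3 of 3^12, det 7 — not tricolorable
note: w = -4 (over 12 crossings) is diagram-only; (-A^3)^(4) removes it from V


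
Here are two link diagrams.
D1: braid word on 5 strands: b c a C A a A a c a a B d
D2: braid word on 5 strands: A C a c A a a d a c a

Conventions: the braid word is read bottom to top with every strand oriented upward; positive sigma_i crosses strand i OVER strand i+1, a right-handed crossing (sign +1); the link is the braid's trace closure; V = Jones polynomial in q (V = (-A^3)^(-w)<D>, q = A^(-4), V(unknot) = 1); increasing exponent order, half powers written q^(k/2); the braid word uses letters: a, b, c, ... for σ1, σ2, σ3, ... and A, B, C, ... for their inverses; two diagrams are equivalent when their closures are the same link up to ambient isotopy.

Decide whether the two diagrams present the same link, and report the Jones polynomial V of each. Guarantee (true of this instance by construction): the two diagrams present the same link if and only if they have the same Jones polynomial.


equivalent: yes
D1 (bracket -A^-3 + A^5 + A^9 + A^13; 13 crossings at w = +5): V = -q^(1/2) - q^(3/2) - q^(5/2) + q^(9/2)
V(D2) = -q^(1/2) - q^(3/2) - q^(5/2) + q^(9/2)  (w +5, c 11, <D> = -A^-3 + A^5 + A^9 + A^13)
key observation: one V(q) for all 2 diagrams — one class (guaranteed)


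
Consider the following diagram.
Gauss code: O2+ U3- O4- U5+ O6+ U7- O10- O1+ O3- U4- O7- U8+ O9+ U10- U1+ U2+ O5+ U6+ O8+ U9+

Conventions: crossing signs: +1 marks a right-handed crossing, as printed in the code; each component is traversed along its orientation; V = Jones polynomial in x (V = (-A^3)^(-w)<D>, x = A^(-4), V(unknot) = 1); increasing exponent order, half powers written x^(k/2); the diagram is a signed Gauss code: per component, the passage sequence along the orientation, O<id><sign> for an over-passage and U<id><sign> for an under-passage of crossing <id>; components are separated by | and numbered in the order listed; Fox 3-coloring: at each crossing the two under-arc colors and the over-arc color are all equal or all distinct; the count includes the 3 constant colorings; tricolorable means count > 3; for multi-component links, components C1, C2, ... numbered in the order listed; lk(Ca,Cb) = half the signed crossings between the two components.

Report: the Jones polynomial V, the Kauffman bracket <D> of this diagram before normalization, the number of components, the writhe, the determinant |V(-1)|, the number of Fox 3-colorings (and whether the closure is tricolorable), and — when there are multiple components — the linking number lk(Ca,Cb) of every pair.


Jones polynomial: V(x) = -x^-2 + 2x^-1 - 3 + 5x - 4x^2 + 5x^3 - 4x^4 + 2x^5 - x^6
<D> = -A^-18 + 2A^-14 - 4A^-10 + 5A^-6 - 4A^-2 + 5A^2 - 3A^6 + 2A^10 - A^14; writhe +2
components 1, writhe +2 (10 crossings)
3-colorings: 9 of 3^10, det 27 — tricolorable
note: w = +2 (over 10 crossings) is diagram-only; (-A^3)^(-2) removes it from V


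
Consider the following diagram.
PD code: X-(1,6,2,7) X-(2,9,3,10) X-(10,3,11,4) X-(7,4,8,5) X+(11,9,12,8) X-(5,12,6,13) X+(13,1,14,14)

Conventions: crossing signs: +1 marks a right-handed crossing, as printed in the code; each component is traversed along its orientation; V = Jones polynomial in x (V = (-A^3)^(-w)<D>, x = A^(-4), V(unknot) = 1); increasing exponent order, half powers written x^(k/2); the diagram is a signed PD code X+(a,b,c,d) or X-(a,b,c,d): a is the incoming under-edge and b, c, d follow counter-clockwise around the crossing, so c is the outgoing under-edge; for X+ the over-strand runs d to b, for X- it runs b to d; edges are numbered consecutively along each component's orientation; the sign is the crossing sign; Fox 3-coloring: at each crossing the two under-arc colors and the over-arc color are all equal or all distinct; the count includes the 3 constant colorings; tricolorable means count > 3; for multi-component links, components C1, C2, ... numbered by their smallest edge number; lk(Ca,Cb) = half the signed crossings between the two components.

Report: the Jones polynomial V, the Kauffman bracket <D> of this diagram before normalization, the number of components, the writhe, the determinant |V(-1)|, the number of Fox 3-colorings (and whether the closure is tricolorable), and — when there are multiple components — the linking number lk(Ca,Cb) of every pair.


Jones polynomial: V(x) = -x^-6 + x^-5 - x^-4 + 2x^-3 - x^-2 + x^-1
<D> = -A^-5 + A^-1 - 2A^3 + A^7 - A^11 + A^15; writhe -3
components 1, writhe -3 (7 crossings)
3-colorings: 3 of 3^7, det 7 — not tricolorable
note: V spans 5 powers of x: at least 5 crossings in any diagram


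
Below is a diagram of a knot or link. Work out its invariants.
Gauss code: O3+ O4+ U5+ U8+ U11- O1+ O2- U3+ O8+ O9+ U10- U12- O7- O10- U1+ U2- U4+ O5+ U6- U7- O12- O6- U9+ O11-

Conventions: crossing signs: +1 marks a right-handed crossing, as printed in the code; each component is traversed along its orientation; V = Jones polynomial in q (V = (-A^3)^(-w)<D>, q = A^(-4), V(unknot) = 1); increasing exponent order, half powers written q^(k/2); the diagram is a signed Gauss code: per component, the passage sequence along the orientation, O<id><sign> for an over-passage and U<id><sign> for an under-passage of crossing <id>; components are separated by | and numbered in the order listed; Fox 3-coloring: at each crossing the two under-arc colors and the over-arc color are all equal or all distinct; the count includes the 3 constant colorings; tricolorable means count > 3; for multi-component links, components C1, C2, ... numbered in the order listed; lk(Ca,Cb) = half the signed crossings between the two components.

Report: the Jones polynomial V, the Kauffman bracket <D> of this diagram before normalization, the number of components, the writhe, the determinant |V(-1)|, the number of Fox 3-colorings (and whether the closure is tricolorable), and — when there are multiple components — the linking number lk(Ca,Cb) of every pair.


V = -q^-3 + 2q^-2 - 2q^-1 + 3 - 2q + 2q^2 - q^3
<D> = -A^-12 + 2A^-8 - 2A^-4 + 3 - 2A^4 + 2A^8 - A^12 (w = 0)
1 component over 12 crossings, w = 0
3 Fox colorings among 3^12, |V(-1)| = 13: not tricolorable
why: palindromic: swapping q for 1/q fixes V


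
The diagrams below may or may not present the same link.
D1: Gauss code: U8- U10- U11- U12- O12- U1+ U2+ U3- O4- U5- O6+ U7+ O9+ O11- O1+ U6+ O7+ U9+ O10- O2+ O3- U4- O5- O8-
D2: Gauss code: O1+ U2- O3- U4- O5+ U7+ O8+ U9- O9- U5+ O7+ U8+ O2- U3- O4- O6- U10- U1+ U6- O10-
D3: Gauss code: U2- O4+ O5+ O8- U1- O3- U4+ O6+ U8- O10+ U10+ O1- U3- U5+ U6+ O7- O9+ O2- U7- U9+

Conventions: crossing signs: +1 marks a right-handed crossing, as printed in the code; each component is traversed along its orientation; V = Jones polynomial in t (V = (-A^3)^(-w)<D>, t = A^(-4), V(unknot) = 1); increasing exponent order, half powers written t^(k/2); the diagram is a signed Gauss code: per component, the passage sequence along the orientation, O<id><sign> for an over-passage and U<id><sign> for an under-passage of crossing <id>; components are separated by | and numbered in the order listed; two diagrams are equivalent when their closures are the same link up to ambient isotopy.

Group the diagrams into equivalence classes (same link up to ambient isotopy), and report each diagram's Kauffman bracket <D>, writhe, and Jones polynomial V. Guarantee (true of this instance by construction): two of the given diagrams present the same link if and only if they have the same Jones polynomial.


classes: {D1, D2} | {D3}
V(D1) = -t^-3 + t^-2 - t^-1 + 3 - t + t^2 - t^3  [12 crossings, <D> = -A^-18 + A^-14 - A^-10 + 3A^-6 - A^-2 + A^2 - A^6, w = -2]
D2 (bracket -A^-18 + A^-14 - A^-10 + 3A^-6 - A^-2 + A^2 - A^6; 10 crossings at w = -2): V = -t^-3 + t^-2 - t^-1 + 3 - t + t^2 - t^3
V(D3) = 1  (w 0, c 10, <D> = 1)
insight: 2 values of V(t) split the 3 diagrams


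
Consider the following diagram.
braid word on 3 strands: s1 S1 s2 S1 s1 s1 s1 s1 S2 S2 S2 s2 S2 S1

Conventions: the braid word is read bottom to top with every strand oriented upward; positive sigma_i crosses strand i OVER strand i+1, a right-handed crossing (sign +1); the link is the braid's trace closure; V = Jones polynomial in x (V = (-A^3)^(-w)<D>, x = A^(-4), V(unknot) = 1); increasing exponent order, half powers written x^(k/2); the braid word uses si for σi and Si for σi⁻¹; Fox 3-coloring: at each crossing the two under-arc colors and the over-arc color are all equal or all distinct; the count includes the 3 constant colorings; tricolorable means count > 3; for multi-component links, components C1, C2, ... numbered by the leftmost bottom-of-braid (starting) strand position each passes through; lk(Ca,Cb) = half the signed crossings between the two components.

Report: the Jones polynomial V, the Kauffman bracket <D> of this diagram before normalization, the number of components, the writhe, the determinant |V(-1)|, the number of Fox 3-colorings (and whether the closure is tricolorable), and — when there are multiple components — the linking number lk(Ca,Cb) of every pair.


V(x) = -x^-3 + 2x^-2 - 2x^-1 + 3 - 2x + 2x^2 - x^3
bracket: -A^-12 + 2A^-8 - 2A^-4 + 3 - 2A^4 + 2A^8 - A^12, w = 0
1 component, writhe 0, over 14 crossings
det 13, colorings 3 of 3^14 — not tricolorable
observation: V spans 6 powers of x: at least 6 crossings in any diagram


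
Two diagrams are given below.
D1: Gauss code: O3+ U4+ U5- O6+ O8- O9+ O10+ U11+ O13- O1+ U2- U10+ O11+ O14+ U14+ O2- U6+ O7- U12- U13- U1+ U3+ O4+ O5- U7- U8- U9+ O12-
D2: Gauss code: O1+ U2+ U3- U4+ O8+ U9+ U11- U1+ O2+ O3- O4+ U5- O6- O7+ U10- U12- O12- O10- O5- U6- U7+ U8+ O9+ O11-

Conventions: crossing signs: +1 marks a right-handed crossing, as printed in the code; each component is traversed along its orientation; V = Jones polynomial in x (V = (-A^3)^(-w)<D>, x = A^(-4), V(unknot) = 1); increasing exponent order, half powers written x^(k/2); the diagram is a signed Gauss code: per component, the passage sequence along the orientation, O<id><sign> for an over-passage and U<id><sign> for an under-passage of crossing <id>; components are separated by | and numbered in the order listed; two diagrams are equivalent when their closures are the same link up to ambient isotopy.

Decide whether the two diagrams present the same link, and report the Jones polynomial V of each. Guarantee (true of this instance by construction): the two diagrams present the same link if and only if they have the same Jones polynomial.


same link: no
V(D1) = 1  [14 crossings, <D> = A^6, w = +2]
V(D2) = x + x^3 - x^4  [12 crossings, <D> = -A^-16 + A^-12 + A^-4, w = 0]
insight: V(x) takes 2 values over 2 diagrams, fixing the grouping


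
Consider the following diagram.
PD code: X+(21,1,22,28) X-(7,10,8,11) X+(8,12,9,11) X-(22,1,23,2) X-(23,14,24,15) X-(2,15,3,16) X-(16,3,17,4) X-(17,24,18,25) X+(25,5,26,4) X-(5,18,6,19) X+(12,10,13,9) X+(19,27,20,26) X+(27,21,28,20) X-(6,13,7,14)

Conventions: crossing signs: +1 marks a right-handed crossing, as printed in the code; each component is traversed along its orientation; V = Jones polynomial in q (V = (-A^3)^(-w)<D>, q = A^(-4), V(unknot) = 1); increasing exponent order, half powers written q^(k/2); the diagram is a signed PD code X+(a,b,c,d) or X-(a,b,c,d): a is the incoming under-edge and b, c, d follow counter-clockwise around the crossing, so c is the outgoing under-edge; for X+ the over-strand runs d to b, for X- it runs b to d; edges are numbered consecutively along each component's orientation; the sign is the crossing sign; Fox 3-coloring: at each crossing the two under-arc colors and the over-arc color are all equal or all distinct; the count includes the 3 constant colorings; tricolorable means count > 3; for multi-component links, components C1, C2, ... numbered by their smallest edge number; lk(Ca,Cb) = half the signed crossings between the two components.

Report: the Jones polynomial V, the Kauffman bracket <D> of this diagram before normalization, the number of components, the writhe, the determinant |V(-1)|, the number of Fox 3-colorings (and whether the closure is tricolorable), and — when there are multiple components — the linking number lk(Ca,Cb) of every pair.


V = -q^-5 + q^-4 - q^-3 + 2q^-2 - q^-1 + 2 - q
<D> = -A^-10 + 2A^-6 - A^-2 + 2A^2 - A^6 + A^10 - A^14 (w = -2)
1 component over 14 crossings, w = -2
9 Fox colorings among 3^14, |V(-1)| = 9: tricolorable
why: w = -2 shifts under R1 moves; the (-A^3)^(2) factor cancels that in V


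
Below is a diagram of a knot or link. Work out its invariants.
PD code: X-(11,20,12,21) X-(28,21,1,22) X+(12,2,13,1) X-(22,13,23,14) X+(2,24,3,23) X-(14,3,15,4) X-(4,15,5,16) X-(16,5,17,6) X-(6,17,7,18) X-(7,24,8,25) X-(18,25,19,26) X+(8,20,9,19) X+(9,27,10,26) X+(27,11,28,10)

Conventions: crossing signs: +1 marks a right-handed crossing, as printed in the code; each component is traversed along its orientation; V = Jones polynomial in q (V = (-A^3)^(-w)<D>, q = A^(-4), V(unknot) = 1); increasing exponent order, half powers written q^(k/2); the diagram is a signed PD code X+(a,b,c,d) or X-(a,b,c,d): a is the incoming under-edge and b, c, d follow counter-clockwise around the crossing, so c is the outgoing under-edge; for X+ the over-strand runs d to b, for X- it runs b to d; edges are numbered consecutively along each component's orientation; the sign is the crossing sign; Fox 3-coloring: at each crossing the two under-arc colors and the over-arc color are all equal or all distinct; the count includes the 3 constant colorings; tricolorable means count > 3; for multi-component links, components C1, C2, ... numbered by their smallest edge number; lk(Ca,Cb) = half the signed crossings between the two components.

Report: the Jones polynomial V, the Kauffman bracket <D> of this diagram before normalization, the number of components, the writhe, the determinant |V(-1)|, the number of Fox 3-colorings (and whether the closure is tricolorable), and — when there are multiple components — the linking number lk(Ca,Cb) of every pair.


V(q) = -q^-8 + 2q^-7 - 3q^-6 + 4q^-5 - 5q^-4 + 5q^-3 - 3q^-2 + 3q^-1 - 1
bracket: -A^-12 + 3A^-8 - 3A^-4 + 5 - 5A^4 + 4A^8 - 3A^12 + 2A^16 - A^20, w = -4
1 component, writhe -4, over 14 crossings
det 27, colorings 9 of 3^14 — tricolorable
observation: det 27 = |V(-1)|; divisible by 3, so tricolorable
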